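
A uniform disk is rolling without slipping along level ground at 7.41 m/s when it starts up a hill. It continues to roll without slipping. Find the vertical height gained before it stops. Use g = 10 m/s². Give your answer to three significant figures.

h ≈ 4.12 m

For this body I = (1/2)MR², i.e. k = I/(MR²) = 0.5.
Pure rolling means v = ωR; then KE = ½Mv² + ½I(v/R)² = ½(1+k)Mv² = (3/4)Mv².
At the top the kinetic energy is zero, so (3/4)Mv₀² = Mgh.
Thus h = (1+k)v₀²/(2g) = 1.5 × 7.41² / (2 × 10) ≈ 4.12 m.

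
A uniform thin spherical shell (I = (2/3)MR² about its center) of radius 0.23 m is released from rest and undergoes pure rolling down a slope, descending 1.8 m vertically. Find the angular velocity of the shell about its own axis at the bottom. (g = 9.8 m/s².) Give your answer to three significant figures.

Here I = (2/3)MR², so the shape factor k = I/(MR²) = 2/3.
The rolling condition ω = v/R makes the rotational term ½I(v/R)² = ½kMv², so KE_total = ½(1+k)Mv² = (5/6)Mv².
Energy conservation Mgh = ½(1+k)Mv² gives v = √(2gh/(1+k)) = √(2 × 9.8 × 1.8 / 1.667) = 4.601 m/s.
The angular speed follows from ω = v/R = 4.601/0.23 ≈ 20.0 rad/s.

ω ≈ 20.0 rad/s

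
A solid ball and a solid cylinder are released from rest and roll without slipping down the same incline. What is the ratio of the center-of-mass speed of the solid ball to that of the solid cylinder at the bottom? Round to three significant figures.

Each satisfies Mgh = ½(1+k)Mv² with k = I/(MR²), so v ∝ 1/√(1+k).
For the solid ball k = 0.4; for the solid cylinder k = 0.5.
v₁/v₂ = √((1+k₂)/(1+k₁)) = √(1.5/1.4) ≈ 1.04.

v_ratio ≈ 1.04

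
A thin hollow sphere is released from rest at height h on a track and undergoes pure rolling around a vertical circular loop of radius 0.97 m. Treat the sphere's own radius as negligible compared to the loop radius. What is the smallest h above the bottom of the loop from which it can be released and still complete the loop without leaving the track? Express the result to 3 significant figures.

h_min ≈ 2.75 m

With I = (2/3)MR², the ratio k = I/(MR²) is 2/3.
At the top, contact is just lost when gravity alone supplies the centripetal force: Mg = Mv_top²/r, i.e. v_top² = gr.
With ω = v/R, the kinetic energy at speed v is ½(1+k)Mv² = (5/6)Mv².
Energy conservation from release (height h) to the top (height 2r): Mgh = Mg(2r) + (5/6)M·gr.
Thus h_min = 2r + (1+k)r/2 = r(2 + 1.667/2) = 0.97 × 2.833 ≈ 2.75 m.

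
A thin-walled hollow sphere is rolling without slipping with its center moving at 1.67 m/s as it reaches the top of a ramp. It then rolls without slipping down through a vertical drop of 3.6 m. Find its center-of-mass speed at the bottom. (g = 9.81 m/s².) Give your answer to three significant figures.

v ≈ 6.72 m/s

Here I = (2/3)MR², so the shape factor k = I/(MR²) = 2/3.
Since it rolls without slipping, ω = v/R and KE = ½Mv² + ½Iω² = ½(1+k)Mv² = (5/6)Mv².
Conserving energy between top and bottom: (5/6)Mv² = (5/6)Mv₀² + Mgh, hence v² = v₀² + 2gh/(1+k).
v = √(1.67² + 2×9.81×3.6/1.667) = √45.17 ≈ 6.72 m/s.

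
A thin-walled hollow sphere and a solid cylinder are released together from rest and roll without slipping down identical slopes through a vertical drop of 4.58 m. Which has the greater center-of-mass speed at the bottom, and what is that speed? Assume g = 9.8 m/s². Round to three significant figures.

the solid cylinder, at v ≈ 7.74 m/s

For rolling without slipping, Mgh = ½(1+k)Mv² where k = I/(MR²), so v = √(2gh/(1+k)).
Thin-walled hollow sphere: k = 2/3, giving v = √(2×9.8×4.58/1.667) = 7.339 m/s.
Solid cylinder: k = 0.5, giving v = √(2×9.8×4.58/1.5) = 7.736 m/s.
The smaller k wins: the solid cylinder, at ≈ 7.74 m/s.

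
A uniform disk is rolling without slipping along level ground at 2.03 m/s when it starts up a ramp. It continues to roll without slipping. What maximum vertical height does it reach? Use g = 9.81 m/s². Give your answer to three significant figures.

Here I = (1/2)MR², so the shape factor k = I/(MR²) = 0.5.
The rolling condition ω = v/R makes the rotational term ½I(v/R)² = ½kMv², so KE_total = ½(1+k)Mv² = (3/4)Mv².
At the top the kinetic energy is zero, so (3/4)Mv₀² = Mgh.
Thus h = (1+k)v₀²/(2g) = 1.5 × 2.03² / (2 × 9.81) ≈ 0.315 m.

h ≈ 0.315 m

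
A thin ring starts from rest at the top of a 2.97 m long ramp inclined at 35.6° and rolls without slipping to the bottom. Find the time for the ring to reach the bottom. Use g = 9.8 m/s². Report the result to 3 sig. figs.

The moment of inertia is MR², giving k ≡ I/(MR²) = 1.
Translational: Mg sinθ − f = Ma. Rotational about the CM: fR = Iα = kMRa, so f = kMa.
Hence a = g sinθ/(1+k) = 9.8×sin35.6°/2 = 2.852 m/s².
With constant a from rest, t = √(2L/a) = √(2·2.97/2.852) ≈ 1.44 s.

t ≈ 1.44 s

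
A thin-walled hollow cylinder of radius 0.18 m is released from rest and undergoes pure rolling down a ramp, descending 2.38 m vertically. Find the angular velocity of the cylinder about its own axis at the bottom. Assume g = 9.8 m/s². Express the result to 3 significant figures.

The moment of inertia is MR², giving k ≡ I/(MR²) = 1.
Rolling without slipping gives ω = v/R, so the total kinetic energy is ½Mv² + ½Iω² = ½(1+k)Mv² = Mv².
Energy conservation Mgh = ½(1+k)Mv² gives v = √(2gh/(1+k)) = √(2 × 9.8 × 2.38 / 2) = 4.829 m/s.
Then ω = v/R = 4.829 / 0.18 ≈ 26.8 rad/s.

ω ≈ 26.8 rad/s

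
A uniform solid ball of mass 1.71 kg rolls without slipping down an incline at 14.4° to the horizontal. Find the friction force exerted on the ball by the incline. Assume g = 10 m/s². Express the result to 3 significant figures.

f ≈ 1.22 N

With I = (2/5)MR², the ratio k = I/(MR²) is 0.4.
Translational: Mg sinθ − f = Ma. Rotational about the CM: fR = Iα = kMRa, so f = kMa.
Combining, a = g sinθ/(1+k) and f = kMa = kMg sinθ/(1+k).
f = 0.4 × 1.71 × 10 × sin14.4° / 1.4 ≈ 1.22 N.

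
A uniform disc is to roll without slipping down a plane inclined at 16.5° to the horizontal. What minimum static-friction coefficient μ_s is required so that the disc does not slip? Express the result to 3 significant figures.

μ_min ≈ 0.0987

For this body I = (1/2)MR², i.e. k = I/(MR²) = 0.5.
Translational: Mg sinθ − f = Ma. Rotational about the CM: fR = Iα = kMRa, so f = kMa.
These give a = g sinθ/(1+k) and the required friction f = kMg sinθ/(1+k).
The normal force is N = Mg cosθ, so μ_min = f/N = k tanθ/(1+k).
μ_min = 0.5 × tan16.5° / 1.5 ≈ 0.0987.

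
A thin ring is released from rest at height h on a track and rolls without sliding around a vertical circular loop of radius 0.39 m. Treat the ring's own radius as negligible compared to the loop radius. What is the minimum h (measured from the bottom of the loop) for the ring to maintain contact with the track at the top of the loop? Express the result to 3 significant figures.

With I = MR², the ratio k = I/(MR²) is 1.
At the top of the loop, the minimum-contact condition is Mg = Mv_top²/r, so v_top² = gr.
With ω = v/R, the kinetic energy at speed v is ½(1+k)Mv² = Mv².
Energy conservation from release (height h) to the top (height 2r): Mgh = Mg(2r) + M·gr.
Thus h_min = 2r + (1+k)r/2 = r(2 + 2/2) = 0.39 × 3 ≈ 1.17 m.

h_min ≈ 1.17 m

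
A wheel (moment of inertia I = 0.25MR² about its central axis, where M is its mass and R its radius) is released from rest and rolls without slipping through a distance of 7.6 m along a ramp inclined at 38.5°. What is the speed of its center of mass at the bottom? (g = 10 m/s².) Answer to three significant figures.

v ≈ 8.70 m/s

For this body I = 0.25MR², i.e. k = I/(MR²) = 0.25.
Rolling without slipping gives ω = v/R, so the total kinetic energy is ½Mv² + ½Iω² = ½(1+k)Mv² = (5/8)Mv².
The vertical drop is h = L sinθ = 7.6 × sin38.5° = 4.731 m.
Energy conservation: Mgh = (5/8)Mv², so v = √(2gh/(1+k)) = √(2 × 10 × 4.731 / 1.25) ≈ 8.70 m/s.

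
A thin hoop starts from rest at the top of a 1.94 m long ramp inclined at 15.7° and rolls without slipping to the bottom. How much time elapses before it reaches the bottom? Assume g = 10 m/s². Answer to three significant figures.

t ≈ 1.69 s

With I = MR², the ratio k = I/(MR²) is 1.
Newton's second law down the slope: Mg sinθ − f = Ma. The torque equation fR = Iα (with α = a/R) gives f = kMa.
Hence a = g sinθ/(1+k) = 10×sin15.7°/2 = 1.353 m/s².
With constant a from rest, t = √(2L/a) = √(2·1.94/1.353) ≈ 1.69 s.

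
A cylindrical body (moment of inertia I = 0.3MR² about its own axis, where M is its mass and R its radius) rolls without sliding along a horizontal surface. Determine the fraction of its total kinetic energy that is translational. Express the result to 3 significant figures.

With I = 0.3MR², the ratio k = I/(MR²) is 0.3.
With ω = v/R, KE_trans = ½Mv² and KE_rot = ½Iω² = ½kMv², so KE_total = ½(1+k)Mv².
The translational fraction is therefore 1/(1+k) = 1/1.3 ≈ 0.769.

fraction ≈ 0.769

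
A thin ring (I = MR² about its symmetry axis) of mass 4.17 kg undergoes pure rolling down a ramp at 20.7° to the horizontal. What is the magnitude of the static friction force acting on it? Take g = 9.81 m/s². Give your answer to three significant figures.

With I = MR², the ratio k = I/(MR²) is 1.
Newton's second law down the slope: Mg sinθ − f = Ma. The torque equation fR = Iα (with α = a/R) gives f = kMa.
Combining, a = g sinθ/(1+k) and f = kMa = kMg sinθ/(1+k).
f = 1 × 4.17 × 9.81 × sin20.7° / 2 ≈ 7.23 N.

f ≈ 7.23 N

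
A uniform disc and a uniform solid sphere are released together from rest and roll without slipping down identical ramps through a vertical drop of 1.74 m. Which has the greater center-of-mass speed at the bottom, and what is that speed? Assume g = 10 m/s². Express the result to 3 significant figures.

For rolling without slipping, Mgh = ½(1+k)Mv² where k = I/(MR²), so v = √(2gh/(1+k)).
Uniform disc: k = 0.5, giving v = √(2×10×1.74/1.5) = 4.817 m/s.
Uniform solid sphere: k = 0.4, giving v = √(2×10×1.74/1.4) = 4.986 m/s.
The smaller k wins: the uniform solid sphere, at ≈ 4.99 m/s.

the uniform solid sphere, at v ≈ 4.99 m/s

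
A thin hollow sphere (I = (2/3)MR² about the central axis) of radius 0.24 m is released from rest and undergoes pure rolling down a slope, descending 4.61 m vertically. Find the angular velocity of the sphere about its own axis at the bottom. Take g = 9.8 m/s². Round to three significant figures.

The moment of inertia is (2/3)MR², giving k ≡ I/(MR²) = 2/3.
Rolling without slipping gives ω = v/R, so the total kinetic energy is ½Mv² + ½Iω² = ½(1+k)Mv² = (5/6)Mv².
Energy conservation Mgh = ½(1+k)Mv² gives v = √(2gh/(1+k)) = √(2 × 9.8 × 4.61 / 1.667) = 7.363 m/s.
The angular speed follows from ω = v/R = 7.363/0.24 ≈ 30.7 rad/s.

ω ≈ 30.7 rad/s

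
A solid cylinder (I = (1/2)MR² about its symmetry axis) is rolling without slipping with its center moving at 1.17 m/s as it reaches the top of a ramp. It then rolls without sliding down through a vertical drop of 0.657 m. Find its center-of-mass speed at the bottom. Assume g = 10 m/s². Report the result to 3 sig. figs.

Here I = (1/2)MR², so the shape factor k = I/(MR²) = 0.5.
The rolling condition ω = v/R makes the rotational term ½I(v/R)² = ½kMv², so KE_total = ½(1+k)Mv² = (3/4)Mv².
Energy conservation: (3/4)Mv₀² + Mgh = (3/4)Mv², so v² = v₀² + 2gh/(1+k).
v = √(1.17² + 2×10×0.657/1.5) = √10.13 ≈ 3.18 m/s.

v ≈ 3.18 m/s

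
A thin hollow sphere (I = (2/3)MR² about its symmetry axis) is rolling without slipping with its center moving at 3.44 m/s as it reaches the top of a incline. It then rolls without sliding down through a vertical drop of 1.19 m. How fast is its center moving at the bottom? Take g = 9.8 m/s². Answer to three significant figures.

The moment of inertia is (2/3)MR², giving k ≡ I/(MR²) = 2/3.
Pure rolling means v = ωR; then KE = ½Mv² + ½I(v/R)² = ½(1+k)Mv² = (5/6)Mv².
Energy conservation: (5/6)Mv₀² + Mgh = (5/6)Mv², so v² = v₀² + 2gh/(1+k).
v = √(3.44² + 2×9.8×1.19/1.667) = √25.83 ≈ 5.08 m/s.

v ≈ 5.08 m/s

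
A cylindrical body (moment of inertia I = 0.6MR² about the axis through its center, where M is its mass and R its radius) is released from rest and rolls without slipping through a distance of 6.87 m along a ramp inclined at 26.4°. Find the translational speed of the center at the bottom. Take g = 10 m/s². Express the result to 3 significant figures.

For this body I = 0.6MR², i.e. k = I/(MR²) = 0.6.
Pure rolling means v = ωR; then KE = ½Mv² + ½I(v/R)² = ½(1+k)Mv² = (4/5)Mv².
The vertical drop is h = L sinθ = 6.87 × sin26.4° = 3.055 m.
Energy conservation: Mgh = (4/5)Mv², so v = √(2gh/(1+k)) = √(2 × 10 × 3.055 / 1.6) ≈ 6.18 m/s.

v ≈ 6.18 m/s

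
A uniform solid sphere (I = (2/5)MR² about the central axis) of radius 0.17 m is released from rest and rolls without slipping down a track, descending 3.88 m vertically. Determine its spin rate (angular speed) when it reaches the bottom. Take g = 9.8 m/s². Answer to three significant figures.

ω ≈ 43.4 rad/s

For this body I = (2/5)MR², i.e. k = I/(MR²) = 0.4.
Rolling without slipping gives ω = v/R, so the total kinetic energy is ½Mv² + ½Iω² = ½(1+k)Mv² = (7/10)Mv².
Energy conservation Mgh = ½(1+k)Mv² gives v = √(2gh/(1+k)) = √(2 × 9.8 × 3.88 / 1.4) = 7.37 m/s.
The angular speed follows from ω = v/R = 7.37/0.17 ≈ 43.4 rad/s.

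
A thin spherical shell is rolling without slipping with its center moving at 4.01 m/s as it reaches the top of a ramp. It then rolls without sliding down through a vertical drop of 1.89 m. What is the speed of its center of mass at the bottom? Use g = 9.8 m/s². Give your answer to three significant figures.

v ≈ 6.19 m/s

For this body I = (2/3)MR², i.e. k = I/(MR²) = 2/3.
Since it rolls without slipping, ω = v/R and KE = ½Mv² + ½Iω² = ½(1+k)Mv² = (5/6)Mv².
Conserving energy between top and bottom: (5/6)Mv² = (5/6)Mv₀² + Mgh, hence v² = v₀² + 2gh/(1+k).
v = √(4.01² + 2×9.8×1.89/1.667) = √38.31 ≈ 6.19 m/s.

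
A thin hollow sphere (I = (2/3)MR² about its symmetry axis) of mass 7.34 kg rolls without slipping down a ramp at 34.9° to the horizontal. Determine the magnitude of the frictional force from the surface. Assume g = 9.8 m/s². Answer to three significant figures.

f ≈ 16.5 N

With I = (2/3)MR², the ratio k = I/(MR²) is 2/3.
Along the incline Mg sinθ − f = Ma, and torque about the center fR = Iα = kMR²(a/R) gives f = kMa.
Combining, a = g sinθ/(1+k) and f = kMa = kMg sinθ/(1+k).
f = (2/3) × 7.34 × 9.8 × sin34.9° / 1.667 ≈ 16.5 N.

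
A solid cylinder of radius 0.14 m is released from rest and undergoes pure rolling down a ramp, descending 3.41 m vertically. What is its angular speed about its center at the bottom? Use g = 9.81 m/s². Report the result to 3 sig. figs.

ω ≈ 47.7 rad/s

The moment of inertia is (1/2)MR², giving k ≡ I/(MR²) = 0.5.
Rolling without slipping gives ω = v/R, so the total kinetic energy is ½Mv² + ½Iω² = ½(1+k)Mv² = (3/4)Mv².
Energy conservation Mgh = ½(1+k)Mv² gives v = √(2gh/(1+k)) = √(2 × 9.81 × 3.41 / 1.5) = 6.679 m/s.
The angular speed follows from ω = v/R = 6.679/0.14 ≈ 47.7 rad/s.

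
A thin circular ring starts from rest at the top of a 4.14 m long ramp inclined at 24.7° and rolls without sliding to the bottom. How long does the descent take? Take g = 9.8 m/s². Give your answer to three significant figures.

t ≈ 2.01 s

Here I = MR², so the shape factor k = I/(MR²) = 1.
Newton's second law down the slope: Mg sinθ − f = Ma. The torque equation fR = Iα (with α = a/R) gives f = kMa.
Hence a = g sinθ/(1+k) = 9.8×sin24.7°/2 = 2.048 m/s².
With constant a from rest, t = √(2L/a) = √(2·4.14/2.048) ≈ 2.01 s.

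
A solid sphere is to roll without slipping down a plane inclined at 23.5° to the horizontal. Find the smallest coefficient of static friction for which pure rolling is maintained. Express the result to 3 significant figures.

μ_min ≈ 0.124

With I = (2/5)MR², the ratio k = I/(MR²) is 0.4.
Translational: Mg sinθ − f = Ma. Rotational about the CM: fR = Iα = kMRa, so f = kMa.
These give a = g sinθ/(1+k) and the required friction f = kMg sinθ/(1+k).
With N = Mg cosθ, the no-slip condition f ≤ μN gives μ_min = f/N = k tanθ/(1+k).
μ_min = 0.4 × tan23.5° / 1.4 ≈ 0.124.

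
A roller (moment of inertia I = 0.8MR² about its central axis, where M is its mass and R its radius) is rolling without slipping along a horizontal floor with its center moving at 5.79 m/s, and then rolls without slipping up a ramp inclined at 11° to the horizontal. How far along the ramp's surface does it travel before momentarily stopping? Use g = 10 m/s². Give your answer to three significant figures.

d ≈ 15.8 m

With I = 0.8MR², the ratio k = I/(MR²) is 0.8.
Pure rolling means v = ωR; then KE = ½Mv² + ½I(v/R)² = ½(1+k)Mv² = (9/10)Mv².
Setting this equal to Mgh gives the vertical rise h = (1+k)v₀²/(2g) = 1.8×5.79²/(2×10) = 3.017 m.
The distance along the slope is d = h/sinθ = 3.017/sin11° ≈ 15.8 m.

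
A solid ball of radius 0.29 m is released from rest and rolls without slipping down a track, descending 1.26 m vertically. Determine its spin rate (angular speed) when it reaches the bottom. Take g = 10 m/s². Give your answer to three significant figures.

ω ≈ 14.6 rad/s

The moment of inertia is (2/5)MR², giving k ≡ I/(MR²) = 0.4.
Since it rolls without slipping, ω = v/R and KE = ½Mv² + ½Iω² = ½(1+k)Mv² = (7/10)Mv².
Energy conservation Mgh = ½(1+k)Mv² gives v = √(2gh/(1+k)) = √(2 × 10 × 1.26 / 1.4) = 4.243 m/s.
The angular speed follows from ω = v/R = 4.243/0.29 ≈ 14.6 rad/s.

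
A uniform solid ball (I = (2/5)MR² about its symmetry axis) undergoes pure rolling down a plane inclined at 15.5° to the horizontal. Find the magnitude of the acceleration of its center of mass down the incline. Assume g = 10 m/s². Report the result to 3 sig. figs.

With I = (2/5)MR², the ratio k = I/(MR²) is 0.4.
Along the incline Mg sinθ − f = Ma, and torque about the center fR = Iα = kMR²(a/R) gives f = kMa.
Eliminating f: Mg sinθ = (1+k)Ma, so a = g sinθ/(1+k) = 10 × sin15.5° / 1.4 ≈ 1.91 m/s².

a ≈ 1.91 m/s²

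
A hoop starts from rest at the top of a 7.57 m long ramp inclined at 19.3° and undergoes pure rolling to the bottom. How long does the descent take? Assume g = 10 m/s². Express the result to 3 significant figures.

Here I = MR², so the shape factor k = I/(MR²) = 1.
Along the incline Mg sinθ − f = Ma, and torque about the center fR = Iα = kMR²(a/R) gives f = kMa.
Hence a = g sinθ/(1+k) = 10×sin19.3°/2 = 1.653 m/s².
Starting from rest, L = ½at², so t = √(2L/a) = √(2×7.57/1.653) ≈ 3.03 s.

t ≈ 3.03 s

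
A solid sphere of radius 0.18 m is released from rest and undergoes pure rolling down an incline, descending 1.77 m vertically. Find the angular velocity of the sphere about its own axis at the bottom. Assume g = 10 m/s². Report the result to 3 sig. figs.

ω ≈ 27.9 rad/s

Here I = (2/5)MR², so the shape factor k = I/(MR²) = 0.4.
The rolling condition ω = v/R makes the rotational term ½I(v/R)² = ½kMv², so KE_total = ½(1+k)Mv² = (7/10)Mv².
Energy conservation Mgh = ½(1+k)Mv² gives v = √(2gh/(1+k)) = √(2 × 10 × 1.77 / 1.4) = 5.028 m/s.
Then ω = v/R = 5.028 / 0.18 ≈ 27.9 rad/s.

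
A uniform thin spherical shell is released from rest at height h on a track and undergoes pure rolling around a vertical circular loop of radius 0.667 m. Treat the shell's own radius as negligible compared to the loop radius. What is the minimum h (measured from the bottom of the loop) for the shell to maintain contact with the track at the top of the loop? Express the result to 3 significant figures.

With I = (2/3)MR², the ratio k = I/(MR²) is 2/3.
At the top, contact is just lost when gravity alone supplies the centripetal force: Mg = Mv_top²/r, i.e. v_top² = gr.
With ω = v/R, the kinetic energy at speed v is ½(1+k)Mv² = (5/6)Mv².
Energy conservation from release (height h) to the top (height 2r): Mgh = Mg(2r) + (5/6)M·gr.
Thus h_min = 2r + (1+k)r/2 = r(2 + 1.667/2) = 0.667 × 2.833 ≈ 1.89 m.

h_min ≈ 1.89 m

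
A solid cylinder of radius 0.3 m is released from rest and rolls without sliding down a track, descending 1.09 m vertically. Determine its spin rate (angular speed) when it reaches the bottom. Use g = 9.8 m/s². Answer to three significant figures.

For this body I = (1/2)MR², i.e. k = I/(MR²) = 0.5.
The rolling condition ω = v/R makes the rotational term ½I(v/R)² = ½kMv², so KE_total = ½(1+k)Mv² = (3/4)Mv².
Energy conservation Mgh = ½(1+k)Mv² gives v = √(2gh/(1+k)) = √(2 × 9.8 × 1.09 / 1.5) = 3.774 m/s.
The angular speed follows from ω = v/R = 3.774/0.3 ≈ 12.6 rad/s.

ω ≈ 12.6 rad/s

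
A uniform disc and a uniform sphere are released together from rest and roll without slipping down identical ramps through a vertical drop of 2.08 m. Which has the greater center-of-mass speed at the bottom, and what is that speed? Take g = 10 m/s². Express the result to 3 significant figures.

For rolling without slipping, Mgh = ½(1+k)Mv² where k = I/(MR²), so v = √(2gh/(1+k)).
Uniform disc: k = 0.5, giving v = √(2×10×2.08/1.5) = 5.266 m/s.
Uniform sphere: k = 0.4, giving v = √(2×10×2.08/1.4) = 5.451 m/s.
The smaller k wins: the uniform sphere, at ≈ 5.45 m/s.

the uniform sphere, at v ≈ 5.45 m/s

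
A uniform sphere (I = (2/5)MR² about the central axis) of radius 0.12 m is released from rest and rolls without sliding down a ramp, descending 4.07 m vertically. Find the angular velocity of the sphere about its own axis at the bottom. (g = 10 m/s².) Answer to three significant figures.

ω ≈ 63.5 rad/s

With I = (2/5)MR², the ratio k = I/(MR²) is 0.4.
Since it rolls without slipping, ω = v/R and KE = ½Mv² + ½Iω² = ½(1+k)Mv² = (7/10)Mv².
Energy conservation Mgh = ½(1+k)Mv² gives v = √(2gh/(1+k)) = √(2 × 10 × 4.07 / 1.4) = 7.625 m/s.
Then ω = v/R = 7.625 / 0.12 ≈ 63.5 rad/s.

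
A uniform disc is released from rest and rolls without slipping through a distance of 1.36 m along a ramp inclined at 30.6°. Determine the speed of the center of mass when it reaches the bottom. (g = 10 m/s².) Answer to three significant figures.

For this body I = (1/2)MR², i.e. k = I/(MR²) = 0.5.
Since it rolls without slipping, ω = v/R and KE = ½Mv² + ½Iω² = ½(1+k)Mv² = (3/4)Mv².
The vertical drop is h = L sinθ = 1.36 × sin30.6° = 0.6923 m.
Energy conservation: Mgh = (3/4)Mv², so v = √(2gh/(1+k)) = √(2 × 10 × 0.6923 / 1.5) ≈ 3.04 m/s.

v ≈ 3.04 m/s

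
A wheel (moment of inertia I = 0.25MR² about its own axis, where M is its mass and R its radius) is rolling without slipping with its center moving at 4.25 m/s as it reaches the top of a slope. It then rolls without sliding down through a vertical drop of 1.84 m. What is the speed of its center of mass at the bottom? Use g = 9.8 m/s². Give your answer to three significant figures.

With I = 0.25MR², the ratio k = I/(MR²) is 0.25.
The rolling condition ω = v/R makes the rotational term ½I(v/R)² = ½kMv², so KE_total = ½(1+k)Mv² = (5/8)Mv².
Conserving energy between top and bottom: (5/8)Mv² = (5/8)Mv₀² + Mgh, hence v² = v₀² + 2gh/(1+k).
v = √(4.25² + 2×9.8×1.84/1.25) = √46.91 ≈ 6.85 m/s.

v ≈ 6.85 m/s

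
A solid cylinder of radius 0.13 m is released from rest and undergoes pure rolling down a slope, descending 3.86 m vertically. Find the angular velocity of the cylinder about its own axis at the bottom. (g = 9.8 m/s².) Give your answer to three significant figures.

ω ≈ 54.6 rad/s

Here I = (1/2)MR², so the shape factor k = I/(MR²) = 0.5.
Pure rolling means v = ωR; then KE = ½Mv² + ½I(v/R)² = ½(1+k)Mv² = (3/4)Mv².
Energy conservation Mgh = ½(1+k)Mv² gives v = √(2gh/(1+k)) = √(2 × 9.8 × 3.86 / 1.5) = 7.102 m/s.
The angular speed follows from ω = v/R = 7.102/0.13 ≈ 54.6 rad/s.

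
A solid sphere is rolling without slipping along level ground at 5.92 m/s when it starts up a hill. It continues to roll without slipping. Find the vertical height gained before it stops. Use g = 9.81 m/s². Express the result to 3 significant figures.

h ≈ 2.50 m

The moment of inertia is (2/5)MR², giving k ≡ I/(MR²) = 0.4.
Pure rolling means v = ωR; then KE = ½Mv² + ½I(v/R)² = ½(1+k)Mv² = (7/10)Mv².
All of this converts to potential energy at the highest point: (7/10)Mv₀² = Mgh.
Thus h = (1+k)v₀²/(2g) = 1.4 × 5.92² / (2 × 9.81) ≈ 2.50 m.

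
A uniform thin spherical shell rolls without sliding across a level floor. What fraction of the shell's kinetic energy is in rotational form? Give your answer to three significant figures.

The moment of inertia is (2/3)MR², giving k ≡ I/(MR²) = 2/3.
Since ω = v/R, the translational part is ½Mv² and the rotational part is ½I(v/R)² = ½kMv²; the total is ½(1+k)Mv².
The rotational fraction is therefore k/(1+k) = (2/3)/1.667 ≈ 0.400.

fraction ≈ 0.400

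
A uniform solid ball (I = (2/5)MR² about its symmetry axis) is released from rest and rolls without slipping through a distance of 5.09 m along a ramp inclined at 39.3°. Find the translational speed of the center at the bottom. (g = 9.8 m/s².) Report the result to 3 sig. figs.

v ≈ 6.72 m/s

For this body I = (2/5)MR², i.e. k = I/(MR²) = 0.4.
Pure rolling means v = ωR; then KE = ½Mv² + ½I(v/R)² = ½(1+k)Mv² = (7/10)Mv².
The vertical drop is h = L sinθ = 5.09 × sin39.3° = 3.224 m.
Energy conservation: Mgh = (7/10)Mv², so v = √(2gh/(1+k)) = √(2 × 9.8 × 3.224 / 1.4) ≈ 6.72 m/s.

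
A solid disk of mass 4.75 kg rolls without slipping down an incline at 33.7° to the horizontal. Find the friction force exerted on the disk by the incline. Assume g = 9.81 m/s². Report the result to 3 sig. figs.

For this body I = (1/2)MR², i.e. k = I/(MR²) = 0.5.
Newton's second law down the slope: Mg sinθ − f = Ma. The torque equation fR = Iα (with α = a/R) gives f = kMa.
Combining, a = g sinθ/(1+k) and f = kMa = kMg sinθ/(1+k).
f = 0.5 × 4.75 × 9.81 × sin33.7° / 1.5 ≈ 8.62 N.

f ≈ 8.62 N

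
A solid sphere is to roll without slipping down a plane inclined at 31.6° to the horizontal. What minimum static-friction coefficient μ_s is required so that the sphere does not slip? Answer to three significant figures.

μ_min ≈ 0.176

The moment of inertia is (2/5)MR², giving k ≡ I/(MR²) = 0.4.
Newton's second law down the slope: Mg sinθ − f = Ma. The torque equation fR = Iα (with α = a/R) gives f = kMa.
These give a = g sinθ/(1+k) and the required friction f = kMg sinθ/(1+k).
The normal force is N = Mg cosθ, so μ_min = f/N = k tanθ/(1+k).
μ_min = 0.4 × tan31.6° / 1.4 ≈ 0.176.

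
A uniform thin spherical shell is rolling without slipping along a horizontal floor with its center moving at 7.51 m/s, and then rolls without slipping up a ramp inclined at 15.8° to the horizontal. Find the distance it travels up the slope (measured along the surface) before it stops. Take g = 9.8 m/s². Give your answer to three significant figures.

With I = (2/3)MR², the ratio k = I/(MR²) is 2/3.
Rolling without slipping gives ω = v/R, so the total kinetic energy is ½Mv² + ½Iω² = ½(1+k)Mv² = (5/6)Mv².
Setting this equal to Mgh gives the vertical rise h = (1+k)v₀²/(2g) = 1.667×7.51²/(2×9.8) = 4.796 m.
Along the incline, d = h/sinθ = 4.796/sin15.8° ≈ 17.6 m.

d ≈ 17.6 m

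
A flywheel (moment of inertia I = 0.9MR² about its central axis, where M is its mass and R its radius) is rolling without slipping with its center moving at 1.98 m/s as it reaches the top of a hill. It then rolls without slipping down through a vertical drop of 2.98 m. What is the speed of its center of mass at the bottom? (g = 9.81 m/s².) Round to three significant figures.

The moment of inertia is 0.9MR², giving k ≡ I/(MR²) = 0.9.
Rolling without slipping gives ω = v/R, so the total kinetic energy is ½Mv² + ½Iω² = ½(1+k)Mv² = (19/20)Mv².
Conserving energy between top and bottom: (19/20)Mv² = (19/20)Mv₀² + Mgh, hence v² = v₀² + 2gh/(1+k).
v = √(1.98² + 2×9.81×2.98/1.9) = √34.69 ≈ 5.89 m/s.

v ≈ 5.89 m/s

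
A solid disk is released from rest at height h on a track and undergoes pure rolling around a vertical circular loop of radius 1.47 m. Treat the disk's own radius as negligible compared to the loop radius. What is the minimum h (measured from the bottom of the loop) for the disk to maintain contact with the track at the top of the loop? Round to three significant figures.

h_min ≈ 4.04 m

For this body I = (1/2)MR², i.e. k = I/(MR²) = 0.5.
At the top of the loop, the minimum-contact condition is Mg = Mv_top²/r, so v_top² = gr.
With ω = v/R, the kinetic energy at speed v is ½(1+k)Mv² = (3/4)Mv².
Energy conservation from release (height h) to the top (height 2r): Mgh = Mg(2r) + (3/4)M·gr.
Thus h_min = 2r + (1+k)r/2 = r(2 + 1.5/2) = 1.47 × 2.75 ≈ 4.04 m.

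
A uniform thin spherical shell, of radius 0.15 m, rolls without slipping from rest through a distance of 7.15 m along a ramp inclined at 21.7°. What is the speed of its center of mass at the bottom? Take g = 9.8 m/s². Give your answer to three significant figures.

v ≈ 5.58 m/s

Here I = (2/3)MR², so the shape factor k = I/(MR²) = 2/3.
Since it rolls without slipping, ω = v/R and KE = ½Mv² + ½Iω² = ½(1+k)Mv² = (5/6)Mv².
The vertical drop is h = L sinθ = 7.15 × sin21.7° = 2.644 m.
Setting Mgh = (5/6)Mv² gives v = √(2gh/(1+k)) = √(2·9.8·2.644/1.667) ≈ 5.58 m/s.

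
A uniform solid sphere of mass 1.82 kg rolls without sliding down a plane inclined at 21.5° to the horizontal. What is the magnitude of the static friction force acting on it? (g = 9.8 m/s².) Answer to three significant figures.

For this body I = (2/5)MR², i.e. k = I/(MR²) = 0.4.
Newton's second law down the slope: Mg sinθ − f = Ma. The torque equation fR = Iα (with α = a/R) gives f = kMa.
Combining, a = g sinθ/(1+k) and f = kMa = kMg sinθ/(1+k).
f = 0.4 × 1.82 × 9.8 × sin21.5° / 1.4 ≈ 1.87 N.

f ≈ 1.87 N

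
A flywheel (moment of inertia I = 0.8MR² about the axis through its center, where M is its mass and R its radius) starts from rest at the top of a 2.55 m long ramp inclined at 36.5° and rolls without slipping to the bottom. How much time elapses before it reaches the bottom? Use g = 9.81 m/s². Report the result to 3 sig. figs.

t ≈ 1.25 s

With I = 0.8MR², the ratio k = I/(MR²) is 0.8.
Newton's second law down the slope: Mg sinθ − f = Ma. The torque equation fR = Iα (with α = a/R) gives f = kMa.
Hence a = g sinθ/(1+k) = 9.81×sin36.5°/1.8 = 3.242 m/s².
With constant a from rest, t = √(2L/a) = √(2·2.55/3.242) ≈ 1.25 s.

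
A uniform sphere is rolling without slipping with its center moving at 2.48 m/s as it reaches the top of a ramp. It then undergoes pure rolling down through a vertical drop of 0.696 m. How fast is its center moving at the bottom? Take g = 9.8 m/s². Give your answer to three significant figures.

v ≈ 3.99 m/s

With I = (2/5)MR², the ratio k = I/(MR²) is 0.4.
Pure rolling means v = ωR; then KE = ½Mv² + ½I(v/R)² = ½(1+k)Mv² = (7/10)Mv².
Conserving energy between top and bottom: (7/10)Mv² = (7/10)Mv₀² + Mgh, hence v² = v₀² + 2gh/(1+k).
v = √(2.48² + 2×9.8×0.696/1.4) = √15.89 ≈ 3.99 m/s.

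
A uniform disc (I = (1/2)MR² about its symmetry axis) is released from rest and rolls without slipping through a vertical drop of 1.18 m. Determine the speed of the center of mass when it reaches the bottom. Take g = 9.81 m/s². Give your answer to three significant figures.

For this body I = (1/2)MR², i.e. k = I/(MR²) = 0.5.
Pure rolling means v = ωR; then KE = ½Mv² + ½I(v/R)² = ½(1+k)Mv² = (3/4)Mv².
Setting Mgh = (3/4)Mv² gives v = √(2gh/(1+k)) = √(2·9.81·1.18/1.5) ≈ 3.93 m/s.

v ≈ 3.93 m/s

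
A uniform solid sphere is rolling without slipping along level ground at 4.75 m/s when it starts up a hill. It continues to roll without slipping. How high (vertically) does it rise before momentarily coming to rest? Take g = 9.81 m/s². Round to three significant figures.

With I = (2/5)MR², the ratio k = I/(MR²) is 0.4.
Rolling without slipping gives ω = v/R, so the total kinetic energy is ½Mv² + ½Iω² = ½(1+k)Mv² = (7/10)Mv².
All of this converts to potential energy at the highest point: (7/10)Mv₀² = Mgh.
Thus h = (1+k)v₀²/(2g) = 1.4 × 4.75² / (2 × 9.81) ≈ 1.61 m.

h ≈ 1.61 m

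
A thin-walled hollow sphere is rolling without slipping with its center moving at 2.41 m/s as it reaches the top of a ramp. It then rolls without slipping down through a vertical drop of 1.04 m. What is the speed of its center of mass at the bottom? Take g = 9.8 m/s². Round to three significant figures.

Here I = (2/3)MR², so the shape factor k = I/(MR²) = 2/3.
Since it rolls without slipping, ω = v/R and KE = ½Mv² + ½Iω² = ½(1+k)Mv² = (5/6)Mv².
Conserving energy between top and bottom: (5/6)Mv² = (5/6)Mv₀² + Mgh, hence v² = v₀² + 2gh/(1+k).
v = √(2.41² + 2×9.8×1.04/1.667) = √18.04 ≈ 4.25 m/s.

v ≈ 4.25 m/s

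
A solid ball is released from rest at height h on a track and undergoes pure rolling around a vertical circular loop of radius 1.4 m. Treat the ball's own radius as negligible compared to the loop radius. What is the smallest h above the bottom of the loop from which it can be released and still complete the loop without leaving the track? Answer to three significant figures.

Here I = (2/5)MR², so the shape factor k = I/(MR²) = 0.4.
At the top of the loop, the minimum-contact condition is Mg = Mv_top²/r, so v_top² = gr.
With ω = v/R, the kinetic energy at speed v is ½(1+k)Mv² = (7/10)Mv².
Energy conservation from release (height h) to the top (height 2r): Mgh = Mg(2r) + (7/10)M·gr.
Thus h_min = 2r + (1+k)r/2 = r(2 + 1.4/2) = 1.4 × 2.7 ≈ 3.78 m.

h_min ≈ 3.78 m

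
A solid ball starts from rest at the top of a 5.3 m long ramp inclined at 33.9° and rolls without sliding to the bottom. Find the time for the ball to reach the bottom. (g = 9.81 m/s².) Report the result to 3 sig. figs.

t ≈ 1.65 s

Here I = (2/5)MR², so the shape factor k = I/(MR²) = 0.4.
Along the incline Mg sinθ − f = Ma, and torque about the center fR = Iα = kMR²(a/R) gives f = kMa.
Hence a = g sinθ/(1+k) = 9.81×sin33.9°/1.4 = 3.908 m/s².
With constant a from rest, t = √(2L/a) = √(2·5.3/3.908) ≈ 1.65 s.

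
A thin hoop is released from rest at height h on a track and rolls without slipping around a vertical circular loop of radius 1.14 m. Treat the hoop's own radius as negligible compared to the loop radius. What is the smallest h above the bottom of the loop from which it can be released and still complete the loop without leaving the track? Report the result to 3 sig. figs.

With I = MR², the ratio k = I/(MR²) is 1.
At the top of the loop, the minimum-contact condition is Mg = Mv_top²/r, so v_top² = gr.
With ω = v/R, the kinetic energy at speed v is ½(1+k)Mv² = Mv².
Energy conservation from release (height h) to the top (height 2r): Mgh = Mg(2r) + M·gr.
Thus h_min = 2r + (1+k)r/2 = r(2 + 2/2) = 1.14 × 3 ≈ 3.42 m.

h_min ≈ 3.42 m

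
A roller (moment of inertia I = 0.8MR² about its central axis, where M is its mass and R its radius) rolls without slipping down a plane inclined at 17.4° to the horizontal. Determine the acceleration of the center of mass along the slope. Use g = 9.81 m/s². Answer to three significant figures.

With I = 0.8MR², the ratio k = I/(MR²) is 0.8.
Along the incline Mg sinθ − f = Ma, and torque about the center fR = Iα = kMR²(a/R) gives f = kMa.
Eliminating f: Mg sinθ = (1+k)Ma, so a = g sinθ/(1+k) = 9.81 × sin17.4° / 1.8 ≈ 1.63 m/s².

a ≈ 1.63 m/s²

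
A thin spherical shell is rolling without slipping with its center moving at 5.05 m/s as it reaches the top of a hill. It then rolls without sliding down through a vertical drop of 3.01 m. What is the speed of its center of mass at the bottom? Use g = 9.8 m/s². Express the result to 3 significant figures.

v ≈ 7.80 m/s

The moment of inertia is (2/3)MR², giving k ≡ I/(MR²) = 2/3.
Rolling without slipping gives ω = v/R, so the total kinetic energy is ½Mv² + ½Iω² = ½(1+k)Mv² = (5/6)Mv².
Conserving energy between top and bottom: (5/6)Mv² = (5/6)Mv₀² + Mgh, hence v² = v₀² + 2gh/(1+k).
v = √(5.05² + 2×9.8×3.01/1.667) = √60.9 ≈ 7.80 m/s.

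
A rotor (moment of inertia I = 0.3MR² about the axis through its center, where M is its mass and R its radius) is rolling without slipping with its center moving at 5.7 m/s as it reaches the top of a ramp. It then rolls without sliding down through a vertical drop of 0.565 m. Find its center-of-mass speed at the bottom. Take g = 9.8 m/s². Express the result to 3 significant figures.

The moment of inertia is 0.3MR², giving k ≡ I/(MR²) = 0.3.
Pure rolling means v = ωR; then KE = ½Mv² + ½I(v/R)² = ½(1+k)Mv² = (13/20)Mv².
Energy conservation: (13/20)Mv₀² + Mgh = (13/20)Mv², so v² = v₀² + 2gh/(1+k).
v = √(5.7² + 2×9.8×0.565/1.3) = √41.01 ≈ 6.40 m/s.

v ≈ 6.40 m/s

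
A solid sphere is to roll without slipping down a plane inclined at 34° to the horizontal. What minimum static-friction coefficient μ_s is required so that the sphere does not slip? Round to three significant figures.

μ_min ≈ 0.193

For this body I = (2/5)MR², i.e. k = I/(MR²) = 0.4.
Translational: Mg sinθ − f = Ma. Rotational about the CM: fR = Iα = kMRa, so f = kMa.
These give a = g sinθ/(1+k) and the required friction f = kMg sinθ/(1+k).
The normal force is N = Mg cosθ, so μ_min = f/N = k tanθ/(1+k).
μ_min = 0.4 × tan34° / 1.4 ≈ 0.193.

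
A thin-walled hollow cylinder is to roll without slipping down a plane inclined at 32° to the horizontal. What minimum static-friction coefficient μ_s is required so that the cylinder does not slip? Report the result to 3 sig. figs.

With I = MR², the ratio k = I/(MR²) is 1.
Translational: Mg sinθ − f = Ma. Rotational about the CM: fR = Iα = kMRa, so f = kMa.
These give a = g sinθ/(1+k) and the required friction f = kMg sinθ/(1+k).
The normal force is N = Mg cosθ, so μ_min = f/N = k tanθ/(1+k).
μ_min = 1 × tan32° / 2 ≈ 0.312.

μ_min ≈ 0.312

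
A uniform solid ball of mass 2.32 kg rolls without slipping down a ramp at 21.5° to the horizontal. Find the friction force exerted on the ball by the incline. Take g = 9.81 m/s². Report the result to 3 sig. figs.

For this body I = (2/5)MR², i.e. k = I/(MR²) = 0.4.
Along the incline Mg sinθ − f = Ma, and torque about the center fR = Iα = kMR²(a/R) gives f = kMa.
Combining, a = g sinθ/(1+k) and f = kMa = kMg sinθ/(1+k).
f = 0.4 × 2.32 × 9.81 × sin21.5° / 1.4 ≈ 2.38 N.

f ≈ 2.38 N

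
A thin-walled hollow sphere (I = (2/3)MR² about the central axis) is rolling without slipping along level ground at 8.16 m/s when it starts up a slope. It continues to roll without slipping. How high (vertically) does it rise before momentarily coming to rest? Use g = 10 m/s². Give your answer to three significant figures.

h ≈ 5.55 m

Here I = (2/3)MR², so the shape factor k = I/(MR²) = 2/3.
Rolling without slipping gives ω = v/R, so the total kinetic energy is ½Mv² + ½Iω² = ½(1+k)Mv² = (5/6)Mv².
All of this converts to potential energy at the highest point: (5/6)Mv₀² = Mgh.
Thus h = (1+k)v₀²/(2g) = 1.667 × 8.16² / (2 × 10) ≈ 5.55 m.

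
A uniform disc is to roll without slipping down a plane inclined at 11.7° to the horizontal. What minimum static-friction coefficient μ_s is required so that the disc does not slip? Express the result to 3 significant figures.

μ_min ≈ 0.0690

For this body I = (1/2)MR², i.e. k = I/(MR²) = 0.5.
Along the incline Mg sinθ − f = Ma, and torque about the center fR = Iα = kMR²(a/R) gives f = kMa.
These give a = g sinθ/(1+k) and the required friction f = kMg sinθ/(1+k).
The normal force is N = Mg cosθ, so μ_min = f/N = k tanθ/(1+k).
μ_min = 0.5 × tan11.7° / 1.5 ≈ 0.0690.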